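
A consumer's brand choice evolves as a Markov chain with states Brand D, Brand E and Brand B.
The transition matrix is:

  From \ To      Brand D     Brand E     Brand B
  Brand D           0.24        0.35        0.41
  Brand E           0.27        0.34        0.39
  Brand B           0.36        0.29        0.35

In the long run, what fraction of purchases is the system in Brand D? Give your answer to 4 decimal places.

Let the stationary distribution be π with π = πP and π_1 + π_2 + π_3 = 1.
π_1 = 0.24·π_1 + 0.27·π_2 + 0.36·π_3
π_2 = 0.35·π_1 + 0.34·π_2 + 0.29·π_3
Solving with the normalization constraint gives π = (0.2954, 0.3239, 0.3807).
So the stationary probability of Brand D is 0.2954.

0.2954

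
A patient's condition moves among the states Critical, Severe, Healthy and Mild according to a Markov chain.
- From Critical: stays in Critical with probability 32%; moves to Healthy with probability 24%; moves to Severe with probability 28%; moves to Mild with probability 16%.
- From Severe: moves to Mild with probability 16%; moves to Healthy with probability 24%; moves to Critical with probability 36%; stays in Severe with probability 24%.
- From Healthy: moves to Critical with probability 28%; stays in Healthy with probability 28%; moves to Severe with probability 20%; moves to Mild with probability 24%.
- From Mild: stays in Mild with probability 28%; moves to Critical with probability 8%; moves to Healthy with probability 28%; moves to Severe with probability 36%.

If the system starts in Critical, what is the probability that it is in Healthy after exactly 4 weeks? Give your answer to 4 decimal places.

Propagate the distribution vector 4 weeks from Critical.
After 0 weeks: (1.0000, 0.0000, 0.0000, 0.0000)
After 1 week: (0.3200, 0.2800, 0.2400, 0.1600)
After 2 weeks: (0.2832, 0.2624, 0.2560, 0.1984)
After 3 weeks: (0.2726, 0.2649, 0.2582, 0.2043)
After 4 weeks: (0.2712, 0.2651, 0.2585, 0.2052)
P(in Healthy after 4 weeks) = 0.2585

0.2585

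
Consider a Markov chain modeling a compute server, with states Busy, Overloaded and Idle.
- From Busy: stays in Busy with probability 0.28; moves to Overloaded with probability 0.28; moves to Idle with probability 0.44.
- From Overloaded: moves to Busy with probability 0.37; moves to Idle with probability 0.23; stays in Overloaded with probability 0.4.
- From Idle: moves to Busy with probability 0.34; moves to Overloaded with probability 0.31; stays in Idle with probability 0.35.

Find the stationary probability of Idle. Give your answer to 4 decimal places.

0.3401

Let the stationary distribution be π with π = πP and π_1 + π_2 + π_3 = 1.
π_1 = 0.28·π_1 + 0.37·π_2 + 0.34·π_3
π_2 = 0.28·π_1 + 0.4·π_2 + 0.31·π_3
Solving with the normalization constraint gives π = (0.3301, 0.3298, 0.3401).
So the stationary probability of Idle is 0.3401.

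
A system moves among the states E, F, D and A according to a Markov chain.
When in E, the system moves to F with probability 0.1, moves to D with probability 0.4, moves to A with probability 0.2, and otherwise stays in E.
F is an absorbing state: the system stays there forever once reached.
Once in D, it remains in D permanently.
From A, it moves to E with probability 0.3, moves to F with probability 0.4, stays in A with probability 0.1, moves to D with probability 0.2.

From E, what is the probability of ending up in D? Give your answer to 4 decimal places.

Let h(s) be the probability of absorption at D starting from transient state s. Then h(D) = 1 and h(F) = 0. By first-step analysis:
h(E) = 0.3·h(E) + 0.1·0 + 0.4·1 + 0.2·h(A)
h(A) = 0.3·h(E) + 0.4·0 + 0.2·1 + 0.1·h(A)
Solving: h(E) = 0.7018, h(A) = 0.4561.
Starting from E, the probability is 0.7018.

0.7018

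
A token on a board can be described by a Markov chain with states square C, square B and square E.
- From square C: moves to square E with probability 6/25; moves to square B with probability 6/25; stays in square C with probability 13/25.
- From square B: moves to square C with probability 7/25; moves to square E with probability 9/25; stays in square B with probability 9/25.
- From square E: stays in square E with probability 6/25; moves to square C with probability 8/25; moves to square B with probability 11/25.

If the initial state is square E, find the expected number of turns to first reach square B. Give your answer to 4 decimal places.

2.7778

Let t(s) be the expected number of turns to first reach square B from state s, with t(square B) = 0. Conditioning on the first turn:
t(square C) = 1 + 0.52·t(square C) + 0.24·t(square E)
t(square E) = 1 + 0.32·t(square C) + 0.24·t(square E)
Solving: t(square C) = 3.4722, t(square E) = 2.7778.
Expected turns from square E to square B: 2.7778.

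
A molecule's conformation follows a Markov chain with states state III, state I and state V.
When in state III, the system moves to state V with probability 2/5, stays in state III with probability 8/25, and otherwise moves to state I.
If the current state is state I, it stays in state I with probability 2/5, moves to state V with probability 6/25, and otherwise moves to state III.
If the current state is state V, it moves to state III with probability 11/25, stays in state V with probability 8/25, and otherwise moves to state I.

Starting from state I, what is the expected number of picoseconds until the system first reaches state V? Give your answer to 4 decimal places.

3.3854

Let t(s) be the expected number of picoseconds to first reach state V from state s, with t(state V) = 0. Conditioning on the first picosecond:
t(state III) = 1 + 0.32·t(state III) + 0.28·t(state I)
t(state I) = 1 + 0.36·t(state III) + 0.4·t(state I)
Solving: t(state III) = 2.8646, t(state I) = 3.3854.
Expected picoseconds from state I to state V: 3.3854.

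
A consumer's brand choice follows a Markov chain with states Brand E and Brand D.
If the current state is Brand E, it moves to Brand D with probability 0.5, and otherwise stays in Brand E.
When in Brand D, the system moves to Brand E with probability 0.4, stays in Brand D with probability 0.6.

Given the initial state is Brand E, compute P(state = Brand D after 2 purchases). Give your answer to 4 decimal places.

0.5500

Sum over the intermediate state after 1 purchase:
P = P(Brand E→Brand E)·P(Brand E→Brand D) + P(Brand E→Brand D)·P(Brand D→Brand D)
  = 0.5×0.5 + 0.5×0.6
  = 0.2500 + 0.3000 = 0.5500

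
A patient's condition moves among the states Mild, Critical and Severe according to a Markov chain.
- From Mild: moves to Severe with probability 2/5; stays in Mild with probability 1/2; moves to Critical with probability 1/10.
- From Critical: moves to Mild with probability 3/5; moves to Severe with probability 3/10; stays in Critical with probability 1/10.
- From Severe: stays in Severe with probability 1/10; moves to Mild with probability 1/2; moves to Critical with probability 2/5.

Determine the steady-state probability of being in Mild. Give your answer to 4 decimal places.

0.5188

Let the stationary distribution be π with π = πP and π_1 + π_2 + π_3 = 1.
π_1 = 0.5·π_1 + 0.6·π_2 + 0.5·π_3
π_2 = 0.1·π_1 + 0.1·π_2 + 0.4·π_3
Solving with the normalization constraint gives π = (0.5188, 0.1880, 0.2932).
So the stationary probability of Mild is 0.5188.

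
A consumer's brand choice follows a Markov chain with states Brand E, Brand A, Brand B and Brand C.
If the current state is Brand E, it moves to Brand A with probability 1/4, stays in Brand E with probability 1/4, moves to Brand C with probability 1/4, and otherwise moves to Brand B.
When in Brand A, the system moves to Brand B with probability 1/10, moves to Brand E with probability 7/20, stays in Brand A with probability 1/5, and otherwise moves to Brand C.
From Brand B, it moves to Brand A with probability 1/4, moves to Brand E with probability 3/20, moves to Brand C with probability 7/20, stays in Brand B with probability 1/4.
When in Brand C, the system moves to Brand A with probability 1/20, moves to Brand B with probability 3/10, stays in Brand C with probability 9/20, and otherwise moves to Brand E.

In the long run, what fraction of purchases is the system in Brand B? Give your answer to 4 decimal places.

Let the stationary distribution be π with π = πP and π_1 + π_2 + π_3 + π_4 = 1.
π_1 = 0.25·π_1 + 0.35·π_2 + 0.15·π_3 + 0.2·π_4
π_2 = 0.25·π_1 + 0.2·π_2 + 0.25·π_3 + 0.05·π_4
π_3 = 0.25·π_1 + 0.1·π_2 + 0.25·π_3 + 0.3·π_4
Solving with the normalization constraint gives π = (0.2244, 0.1688, 0.2429, 0.3640).
So the stationary probability of Brand B is 0.2429.

0.2429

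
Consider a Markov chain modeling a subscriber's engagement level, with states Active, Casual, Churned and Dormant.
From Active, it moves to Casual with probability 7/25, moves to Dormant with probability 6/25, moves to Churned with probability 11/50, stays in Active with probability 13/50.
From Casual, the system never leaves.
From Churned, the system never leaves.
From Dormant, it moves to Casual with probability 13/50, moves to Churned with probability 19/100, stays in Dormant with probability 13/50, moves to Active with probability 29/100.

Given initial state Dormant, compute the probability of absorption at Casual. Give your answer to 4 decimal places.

Let h(s) be the probability of absorption at Casual starting from transient state s. Then h(Casual) = 1 and h(Churned) = 0. By first-step analysis:
h(Active) = 0.26·h(Active) + 0.28·1 + 0.22·0 + 0.24·h(Dormant)
h(Dormant) = 0.29·h(Active) + 0.26·1 + 0.19·0 + 0.26·h(Dormant)
Solving: h(Active) = 0.5640, h(Dormant) = 0.5724.
Starting from Dormant, the probability is 0.5724.

0.5724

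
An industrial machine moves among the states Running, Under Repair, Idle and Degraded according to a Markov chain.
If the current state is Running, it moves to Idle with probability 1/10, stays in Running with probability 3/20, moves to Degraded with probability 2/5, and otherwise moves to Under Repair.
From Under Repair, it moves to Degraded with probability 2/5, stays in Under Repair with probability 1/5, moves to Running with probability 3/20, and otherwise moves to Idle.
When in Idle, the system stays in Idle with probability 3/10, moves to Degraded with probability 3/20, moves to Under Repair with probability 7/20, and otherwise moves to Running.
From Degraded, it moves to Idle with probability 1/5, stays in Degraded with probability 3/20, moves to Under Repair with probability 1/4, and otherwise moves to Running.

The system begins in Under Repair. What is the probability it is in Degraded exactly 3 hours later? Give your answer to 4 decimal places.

0.2856

Propagate the distribution vector 3 hours from Under Repair.
After 0 hours: (0.0000, 1.0000, 0.0000, 0.0000)
After 1 hour: (0.1500, 0.2000, 0.2500, 0.4000)
After 2 hours: (0.2625, 0.2800, 0.2200, 0.2375)
After 3 hours: (0.2204, 0.2843, 0.2098, 0.2856)
P(in Degraded after 3 hours) = 0.2856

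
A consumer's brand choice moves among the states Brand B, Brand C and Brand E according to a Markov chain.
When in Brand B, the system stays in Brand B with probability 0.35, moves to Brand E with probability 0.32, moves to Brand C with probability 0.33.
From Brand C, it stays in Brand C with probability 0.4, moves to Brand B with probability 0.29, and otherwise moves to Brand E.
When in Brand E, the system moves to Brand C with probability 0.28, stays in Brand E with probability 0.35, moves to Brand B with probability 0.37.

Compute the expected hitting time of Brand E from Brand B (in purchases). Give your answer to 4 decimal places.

3.1600

Let t(s) be the expected number of purchases to first reach Brand E from state s, with t(Brand E) = 0. Conditioning on the first purchase:
t(Brand B) = 1 + 0.35·t(Brand B) + 0.33·t(Brand C)
t(Brand C) = 1 + 0.29·t(Brand B) + 0.4·t(Brand C)
Solving: t(Brand B) = 3.1600, t(Brand C) = 3.1940.
Expected purchases from Brand B to Brand E: 3.1600.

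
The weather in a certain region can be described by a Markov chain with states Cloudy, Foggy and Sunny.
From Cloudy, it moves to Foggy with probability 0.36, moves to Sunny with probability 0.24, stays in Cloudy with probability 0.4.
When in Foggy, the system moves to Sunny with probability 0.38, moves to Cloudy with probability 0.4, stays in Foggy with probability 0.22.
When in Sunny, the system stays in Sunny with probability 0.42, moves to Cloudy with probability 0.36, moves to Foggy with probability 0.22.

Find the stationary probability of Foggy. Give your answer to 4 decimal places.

Let the stationary distribution be π with π = πP and π_1 + π_2 + π_3 = 1.
π_1 = 0.4·π_1 + 0.4·π_2 + 0.36·π_3
π_2 = 0.36·π_1 + 0.22·π_2 + 0.22·π_3
Solving with the normalization constraint gives π = (0.3864, 0.2741, 0.3395).
So the stationary probability of Foggy is 0.2741.

0.2741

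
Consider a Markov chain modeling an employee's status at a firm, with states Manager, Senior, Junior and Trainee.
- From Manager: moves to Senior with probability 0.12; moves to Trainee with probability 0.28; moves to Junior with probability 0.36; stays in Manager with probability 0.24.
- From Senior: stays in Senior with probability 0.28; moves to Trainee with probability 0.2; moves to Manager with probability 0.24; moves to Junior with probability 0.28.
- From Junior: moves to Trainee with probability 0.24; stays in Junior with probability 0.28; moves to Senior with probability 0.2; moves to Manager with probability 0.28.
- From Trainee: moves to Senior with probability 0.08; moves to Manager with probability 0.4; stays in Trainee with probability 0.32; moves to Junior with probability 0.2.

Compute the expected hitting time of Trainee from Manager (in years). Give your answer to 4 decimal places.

3.9477

Let t(s) be the expected number of years to first reach Trainee from state s, with t(Trainee) = 0. Conditioning on the first year:
t(Manager) = 1 + 0.24·t(Manager) + 0.12·t(Senior) + 0.36·t(Junior)
t(Senior) = 1 + 0.24·t(Manager) + 0.28·t(Senior) + 0.28·t(Junior)
t(Junior) = 1 + 0.28·t(Manager) + 0.2·t(Senior) + 0.28·t(Junior)
Solving: t(Manager) = 3.9477, t(Senior) = 4.3072, t(Junior) = 4.1206.
Expected years from Manager to Trainee: 3.9477.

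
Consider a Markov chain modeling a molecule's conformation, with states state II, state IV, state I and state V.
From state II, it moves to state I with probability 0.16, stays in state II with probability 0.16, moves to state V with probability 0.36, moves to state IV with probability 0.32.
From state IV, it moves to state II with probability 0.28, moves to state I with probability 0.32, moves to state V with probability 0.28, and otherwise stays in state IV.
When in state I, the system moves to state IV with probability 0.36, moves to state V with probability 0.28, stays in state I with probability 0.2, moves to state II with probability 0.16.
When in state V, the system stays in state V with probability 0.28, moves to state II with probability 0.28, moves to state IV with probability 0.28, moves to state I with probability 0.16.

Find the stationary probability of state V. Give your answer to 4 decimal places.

Let the stationary distribution be π with π = πP and π_1 + π_2 + π_3 + π_4 = 1.
π_1 = 0.16·π_1 + 0.28·π_2 + 0.16·π_3 + 0.28·π_4
π_2 = 0.32·π_1 + 0.12·π_2 + 0.36·π_3 + 0.28·π_4
π_3 = 0.16·π_1 + 0.32·π_2 + 0.2·π_3 + 0.16·π_4
Solving with the normalization constraint gives π = (0.2274, 0.2637, 0.2106, 0.2982).
So the stationary probability of state V is 0.2982.

0.2982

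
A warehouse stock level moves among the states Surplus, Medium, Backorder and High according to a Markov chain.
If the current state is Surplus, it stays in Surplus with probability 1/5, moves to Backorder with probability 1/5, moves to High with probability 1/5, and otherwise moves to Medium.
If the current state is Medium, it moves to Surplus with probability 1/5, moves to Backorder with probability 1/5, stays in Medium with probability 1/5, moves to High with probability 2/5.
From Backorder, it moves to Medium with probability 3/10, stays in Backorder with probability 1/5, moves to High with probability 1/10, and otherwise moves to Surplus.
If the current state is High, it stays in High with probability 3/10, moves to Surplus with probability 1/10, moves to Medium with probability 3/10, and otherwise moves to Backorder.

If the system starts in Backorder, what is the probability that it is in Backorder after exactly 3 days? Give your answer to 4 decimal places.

0.2250

Propagate the distribution vector 3 days from Backorder.
After 0 days: (0.0000, 0.0000, 1.0000, 0.0000)
After 1 day: (0.4000, 0.3000, 0.2000, 0.1000)
After 2 days: (0.2300, 0.3100, 0.2100, 0.2500)
After 3 days: (0.2170, 0.2920, 0.2250, 0.2660)
P(in Backorder after 3 days) = 0.2250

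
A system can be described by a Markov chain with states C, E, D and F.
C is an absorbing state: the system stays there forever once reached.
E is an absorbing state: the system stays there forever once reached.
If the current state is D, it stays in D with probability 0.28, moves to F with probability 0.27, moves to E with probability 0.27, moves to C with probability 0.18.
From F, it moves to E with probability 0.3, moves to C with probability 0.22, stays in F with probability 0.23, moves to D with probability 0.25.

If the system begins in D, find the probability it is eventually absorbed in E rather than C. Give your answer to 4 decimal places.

Let h(s) be the probability of absorption at E starting from transient state s. Then h(E) = 1 and h(C) = 0. By first-step analysis:
h(D) = 0.18·0 + 0.27·1 + 0.28·h(D) + 0.27·h(F)
h(F) = 0.22·0 + 0.3·1 + 0.25·h(D) + 0.23·h(F)
Solving: h(D) = 0.5933, h(F) = 0.5823.
Starting from D, the probability is 0.5933.

0.5933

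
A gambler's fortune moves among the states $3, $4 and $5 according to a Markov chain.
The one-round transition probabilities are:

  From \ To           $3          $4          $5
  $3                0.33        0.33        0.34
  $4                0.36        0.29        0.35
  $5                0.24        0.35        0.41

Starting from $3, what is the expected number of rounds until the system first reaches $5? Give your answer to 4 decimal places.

Let t(s) be the expected number of rounds to first reach $5 from state s, with t($5) = 0. Conditioning on the first round:
t($3) = 1 + 0.33·t($3) + 0.33·t($4)
t($4) = 1 + 0.36·t($3) + 0.29·t($4)
Solving: t($3) = 2.9140, t($4) = 2.8860.
Expected rounds from $3 to $5: 2.9140.

2.9140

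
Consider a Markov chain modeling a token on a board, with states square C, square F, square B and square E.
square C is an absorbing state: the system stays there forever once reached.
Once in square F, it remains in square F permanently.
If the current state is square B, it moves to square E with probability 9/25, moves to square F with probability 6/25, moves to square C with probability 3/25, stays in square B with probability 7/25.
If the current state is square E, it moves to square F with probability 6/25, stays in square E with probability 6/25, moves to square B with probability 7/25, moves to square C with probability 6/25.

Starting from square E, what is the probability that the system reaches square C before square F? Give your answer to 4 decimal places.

Let h(s) be the probability of absorption at square C starting from transient state s. Then h(square C) = 1 and h(square F) = 0. By first-step analysis:
h(square B) = 0.12·1 + 0.24·0 + 0.28·h(square B) + 0.36·h(square E)
h(square E) = 0.24·1 + 0.24·0 + 0.28·h(square B) + 0.24·h(square E)
Solving: h(square B) = 0.3978, h(square E) = 0.4624.
Starting from square E, the probability is 0.4624.

0.4624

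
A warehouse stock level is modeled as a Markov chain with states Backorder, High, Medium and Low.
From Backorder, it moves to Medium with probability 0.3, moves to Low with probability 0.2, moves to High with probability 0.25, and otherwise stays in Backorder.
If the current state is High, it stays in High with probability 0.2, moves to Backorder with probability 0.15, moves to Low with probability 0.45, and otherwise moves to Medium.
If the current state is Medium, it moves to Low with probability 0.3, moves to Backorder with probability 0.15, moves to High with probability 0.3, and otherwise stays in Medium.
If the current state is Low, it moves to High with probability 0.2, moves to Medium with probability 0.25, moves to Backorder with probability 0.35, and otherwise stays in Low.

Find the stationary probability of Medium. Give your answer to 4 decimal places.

0.2497

Let the stationary distribution be π with π = πP and π_1 + π_2 + π_3 + π_4 = 1.
π_1 = 0.25·π_1 + 0.15·π_2 + 0.15·π_3 + 0.35·π_4
π_2 = 0.25·π_1 + 0.2·π_2 + 0.3·π_3 + 0.2·π_4
π_3 = 0.3·π_1 + 0.2·π_2 + 0.25·π_3 + 0.25·π_4
Solving with the normalization constraint gives π = (0.2298, 0.2365, 0.2497, 0.2841).
So the stationary probability of Medium is 0.2497.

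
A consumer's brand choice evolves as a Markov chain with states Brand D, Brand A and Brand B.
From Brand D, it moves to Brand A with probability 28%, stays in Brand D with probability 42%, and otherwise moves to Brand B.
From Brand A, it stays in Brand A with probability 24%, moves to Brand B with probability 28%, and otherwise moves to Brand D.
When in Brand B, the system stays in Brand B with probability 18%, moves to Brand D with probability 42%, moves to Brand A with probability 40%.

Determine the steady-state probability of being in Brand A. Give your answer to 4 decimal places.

Let the stationary distribution be π with π = πP and π_1 + π_2 + π_3 = 1.
π_1 = 0.42·π_1 + 0.48·π_2 + 0.42·π_3
π_2 = 0.28·π_1 + 0.24·π_2 + 0.4·π_3
Solving with the normalization constraint gives π = (0.4380, 0.2995, 0.2625).
So the stationary probability of Brand A is 0.2995.

0.2995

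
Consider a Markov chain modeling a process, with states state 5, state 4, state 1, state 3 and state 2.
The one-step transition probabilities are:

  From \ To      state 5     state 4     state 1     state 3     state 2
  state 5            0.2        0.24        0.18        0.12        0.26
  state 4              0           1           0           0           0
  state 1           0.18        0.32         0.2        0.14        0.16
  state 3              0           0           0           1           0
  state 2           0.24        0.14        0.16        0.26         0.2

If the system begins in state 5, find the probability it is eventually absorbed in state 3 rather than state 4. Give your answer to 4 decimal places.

0.4019

Let h(s) be the probability of absorption at state 3 starting from transient state s. Then h(state 3) = 1 and h(state 4) = 0. By first-step analysis:
h(state 5) = 0.2·h(state 5) + 0.24·0 + 0.18·h(state 1) + 0.12·1 + 0.26·h(state 2)
h(state 1) = 0.18·h(state 5) + 0.32·0 + 0.2·h(state 1) + 0.14·1 + 0.16·h(state 2)
h(state 2) = 0.24·h(state 5) + 0.14·0 + 0.16·h(state 1) + 0.26·1 + 0.2·h(state 2)
Solving: h(state 5) = 0.4019, h(state 1) = 0.3693, h(state 2) = 0.5194.
Starting from state 5, the probability is 0.4019.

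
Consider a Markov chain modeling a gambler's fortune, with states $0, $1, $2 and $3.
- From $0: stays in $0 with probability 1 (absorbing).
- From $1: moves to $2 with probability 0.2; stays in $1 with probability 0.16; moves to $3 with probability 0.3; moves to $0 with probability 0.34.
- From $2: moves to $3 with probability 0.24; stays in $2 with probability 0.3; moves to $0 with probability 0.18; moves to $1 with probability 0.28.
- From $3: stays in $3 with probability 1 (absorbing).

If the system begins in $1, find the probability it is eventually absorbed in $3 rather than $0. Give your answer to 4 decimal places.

0.4850

Let h(s) be the probability of absorption at $3 starting from transient state s. Then h($3) = 1 and h($0) = 0. By first-step analysis:
h($1) = 0.34·0 + 0.16·h($1) + 0.2·h($2) + 0.3·1
h($2) = 0.18·0 + 0.28·h($1) + 0.3·h($2) + 0.24·1
Solving: h($1) = 0.4850, h($2) = 0.5368.
Starting from $1, the probability is 0.4850.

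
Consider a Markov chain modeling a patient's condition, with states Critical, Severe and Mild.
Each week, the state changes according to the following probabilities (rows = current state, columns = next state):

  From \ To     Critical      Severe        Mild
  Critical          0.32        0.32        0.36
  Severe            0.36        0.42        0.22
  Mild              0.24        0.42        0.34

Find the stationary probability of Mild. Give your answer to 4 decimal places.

0.2996

Let the stationary distribution be π with π = πP and π_1 + π_2 + π_3 = 1.
π_1 = 0.32·π_1 + 0.36·π_2 + 0.24·π_3
π_2 = 0.32·π_1 + 0.42·π_2 + 0.42·π_3
Solving with the normalization constraint gives π = (0.3116, 0.3888, 0.2996).
So the stationary probability of Mild is 0.2996.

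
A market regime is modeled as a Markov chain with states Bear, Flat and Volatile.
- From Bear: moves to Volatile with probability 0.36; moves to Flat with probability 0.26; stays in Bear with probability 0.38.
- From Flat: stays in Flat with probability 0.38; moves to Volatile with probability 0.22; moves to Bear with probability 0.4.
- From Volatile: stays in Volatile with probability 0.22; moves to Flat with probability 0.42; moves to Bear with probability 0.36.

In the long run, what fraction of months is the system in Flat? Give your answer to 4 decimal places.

0.3452

Let the stationary distribution be π with π = πP and π_1 + π_2 + π_3 = 1.
π_1 = 0.38·π_1 + 0.4·π_2 + 0.36·π_3
π_2 = 0.26·π_1 + 0.38·π_2 + 0.42·π_3
Solving with the normalization constraint gives π = (0.3814, 0.3452, 0.2734).
So the stationary probability of Flat is 0.3452.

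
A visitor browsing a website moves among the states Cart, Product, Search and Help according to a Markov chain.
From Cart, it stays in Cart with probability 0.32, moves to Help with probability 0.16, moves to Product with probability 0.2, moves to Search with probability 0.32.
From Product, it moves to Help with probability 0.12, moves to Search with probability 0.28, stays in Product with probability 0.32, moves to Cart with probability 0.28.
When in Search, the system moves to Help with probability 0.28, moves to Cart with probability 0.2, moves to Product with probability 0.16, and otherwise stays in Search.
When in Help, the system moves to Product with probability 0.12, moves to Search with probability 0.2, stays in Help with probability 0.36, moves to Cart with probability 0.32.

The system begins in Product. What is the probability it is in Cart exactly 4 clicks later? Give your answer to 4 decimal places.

0.2762

Propagate the distribution vector 4 clicks from Product.
After 0 clicks: (0.0000, 1.0000, 0.0000, 0.0000)
After 1 click: (0.2800, 0.3200, 0.2800, 0.1200)
After 2 clicks: (0.2736, 0.2176, 0.3040, 0.2048)
After 3 clicks: (0.2748, 0.1976, 0.2989, 0.2287)
After 4 clicks: (0.2762, 0.1935, 0.2966, 0.2337)
P(in Cart after 4 clicks) = 0.2762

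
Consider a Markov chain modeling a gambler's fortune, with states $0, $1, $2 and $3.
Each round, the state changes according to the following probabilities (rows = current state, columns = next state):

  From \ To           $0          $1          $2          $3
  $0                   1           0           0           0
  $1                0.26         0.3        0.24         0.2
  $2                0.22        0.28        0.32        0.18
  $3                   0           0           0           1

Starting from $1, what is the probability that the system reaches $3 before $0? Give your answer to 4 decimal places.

Let h(s) be the probability of absorption at $3 starting from transient state s. Then h($3) = 1 and h($0) = 0. By first-step analysis:
h($1) = 0.26·0 + 0.3·h($1) + 0.24·h($2) + 0.2·1
h($2) = 0.22·0 + 0.28·h($1) + 0.32·h($2) + 0.18·1
Solving: h($1) = 0.4384, h($2) = 0.4452.
Starting from $1, the probability is 0.4384.

0.4384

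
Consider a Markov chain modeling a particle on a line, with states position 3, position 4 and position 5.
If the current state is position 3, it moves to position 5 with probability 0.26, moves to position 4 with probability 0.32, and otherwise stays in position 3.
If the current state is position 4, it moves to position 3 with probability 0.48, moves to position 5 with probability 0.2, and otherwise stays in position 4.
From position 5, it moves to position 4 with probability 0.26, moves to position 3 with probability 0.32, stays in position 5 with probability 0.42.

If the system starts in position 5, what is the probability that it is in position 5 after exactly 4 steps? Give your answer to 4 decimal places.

0.2887

Propagate the distribution vector 4 steps from position 5.
After 0 steps: (0.0000, 0.0000, 1.0000)
After 1 step: (0.3200, 0.2600, 0.4200)
After 2 steps: (0.3936, 0.2948, 0.3116)
After 3 steps: (0.4065, 0.3013, 0.2922)
After 4 steps: (0.4089, 0.3025, 0.2887)
P(in position 5 after 4 steps) = 0.2887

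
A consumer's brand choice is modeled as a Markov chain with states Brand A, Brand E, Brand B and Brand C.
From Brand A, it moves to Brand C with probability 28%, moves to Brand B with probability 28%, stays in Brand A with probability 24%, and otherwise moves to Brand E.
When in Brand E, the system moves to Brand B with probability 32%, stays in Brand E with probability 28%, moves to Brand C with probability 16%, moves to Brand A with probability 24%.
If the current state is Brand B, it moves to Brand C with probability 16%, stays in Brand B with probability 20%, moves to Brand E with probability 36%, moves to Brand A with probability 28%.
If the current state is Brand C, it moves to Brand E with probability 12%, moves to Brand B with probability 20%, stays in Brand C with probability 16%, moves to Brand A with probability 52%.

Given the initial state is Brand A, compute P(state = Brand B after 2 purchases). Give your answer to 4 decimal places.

0.2432

Propagate the distribution vector 2 purchases from Brand A.
After 0 purchases: (1.0000, 0.0000, 0.0000, 0.0000)
After 1 purchase: (0.2400, 0.2000, 0.2800, 0.2800)
After 2 purchases: (0.3296, 0.2384, 0.2432, 0.1888)
P(in Brand B after 2 purchases) = 0.2432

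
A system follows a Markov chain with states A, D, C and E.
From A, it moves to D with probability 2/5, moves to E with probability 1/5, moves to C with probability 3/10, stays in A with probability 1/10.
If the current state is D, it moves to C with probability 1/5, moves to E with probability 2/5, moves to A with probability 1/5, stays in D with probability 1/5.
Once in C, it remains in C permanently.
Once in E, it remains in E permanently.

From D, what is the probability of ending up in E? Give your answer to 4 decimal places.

Let h(s) be the probability of absorption at E starting from transient state s. Then h(E) = 1 and h(C) = 0. By first-step analysis:
h(A) = 0.1·h(A) + 0.4·h(D) + 0.3·0 + 0.2·1
h(D) = 0.2·h(A) + 0.2·h(D) + 0.2·0 + 0.4·1
Solving: h(A) = 0.5000, h(D) = 0.6250.
Starting from D, the probability is 0.6250.

0.6250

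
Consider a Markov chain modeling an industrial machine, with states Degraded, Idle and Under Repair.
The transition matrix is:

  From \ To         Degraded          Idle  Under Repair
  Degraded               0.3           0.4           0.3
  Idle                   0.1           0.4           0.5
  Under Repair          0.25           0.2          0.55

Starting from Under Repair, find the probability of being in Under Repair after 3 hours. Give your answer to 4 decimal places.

Propagate the distribution vector 3 hours from Under Repair.
After 0 hours: (0.0000, 0.0000, 1.0000)
After 1 hour: (0.2500, 0.2000, 0.5500)
After 2 hours: (0.2325, 0.2900, 0.4775)
After 3 hours: (0.2181, 0.3045, 0.4774)
P(in Under Repair after 3 hours) = 0.4774

0.4774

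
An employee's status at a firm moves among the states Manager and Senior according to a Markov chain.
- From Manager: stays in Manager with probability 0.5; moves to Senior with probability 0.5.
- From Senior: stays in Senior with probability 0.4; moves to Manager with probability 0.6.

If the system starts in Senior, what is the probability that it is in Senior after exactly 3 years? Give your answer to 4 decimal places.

0.4540

Propagate the distribution vector 3 years from Senior.
After 0 years: (0.0000, 1.0000)
After 1 year: (0.6000, 0.4000)
After 2 years: (0.5400, 0.4600)
After 3 years: (0.5460, 0.4540)
P(in Senior after 3 years) = 0.4540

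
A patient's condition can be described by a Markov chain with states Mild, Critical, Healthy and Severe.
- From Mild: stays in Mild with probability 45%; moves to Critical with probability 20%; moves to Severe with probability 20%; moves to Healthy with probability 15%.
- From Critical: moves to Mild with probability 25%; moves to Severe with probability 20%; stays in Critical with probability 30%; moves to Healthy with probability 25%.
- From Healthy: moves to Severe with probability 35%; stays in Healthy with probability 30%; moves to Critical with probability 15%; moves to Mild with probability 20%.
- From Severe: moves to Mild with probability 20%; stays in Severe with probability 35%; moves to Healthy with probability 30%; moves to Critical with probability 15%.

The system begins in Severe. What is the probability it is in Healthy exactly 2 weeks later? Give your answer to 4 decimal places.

0.2625

Propagate the distribution vector 2 weeks from Severe.
After 0 weeks: (0.0000, 0.0000, 0.0000, 1.0000)
After 1 week: (0.2000, 0.1500, 0.3000, 0.3500)
After 2 weeks: (0.2575, 0.1825, 0.2625, 0.2975)
P(in Healthy after 2 weeks) = 0.2625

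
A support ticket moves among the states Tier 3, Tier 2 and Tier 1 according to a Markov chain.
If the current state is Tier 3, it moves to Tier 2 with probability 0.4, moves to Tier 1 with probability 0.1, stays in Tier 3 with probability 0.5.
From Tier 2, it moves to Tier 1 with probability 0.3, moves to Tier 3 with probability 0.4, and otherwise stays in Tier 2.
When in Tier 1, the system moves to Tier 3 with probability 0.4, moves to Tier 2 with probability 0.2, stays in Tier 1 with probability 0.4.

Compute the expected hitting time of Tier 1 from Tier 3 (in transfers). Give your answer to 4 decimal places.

Let t(s) be the expected number of transfers to first reach Tier 1 from state s, with t(Tier 1) = 0. Conditioning on the first transfer:
t(Tier 3) = 1 + 0.5·t(Tier 3) + 0.4·t(Tier 2)
t(Tier 2) = 1 + 0.4·t(Tier 3) + 0.3·t(Tier 2)
Solving: t(Tier 3) = 5.7895, t(Tier 2) = 4.7368.
Expected transfers from Tier 3 to Tier 1: 5.7895.

5.7895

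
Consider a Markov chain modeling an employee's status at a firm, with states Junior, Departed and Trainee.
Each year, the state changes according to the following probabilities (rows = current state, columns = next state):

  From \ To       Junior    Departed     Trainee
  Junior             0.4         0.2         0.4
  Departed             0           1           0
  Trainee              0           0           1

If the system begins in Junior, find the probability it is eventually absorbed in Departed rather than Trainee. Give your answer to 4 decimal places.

Let h(s) be the probability of absorption at Departed starting from transient state s. Then h(Departed) = 1 and h(Trainee) = 0. By first-step analysis:
h(Junior) = 0.4·h(Junior) + 0.2·1 + 0.4·0
Solving: h(Junior) = 0.3333.
Starting from Junior, the probability is 0.3333.

0.3333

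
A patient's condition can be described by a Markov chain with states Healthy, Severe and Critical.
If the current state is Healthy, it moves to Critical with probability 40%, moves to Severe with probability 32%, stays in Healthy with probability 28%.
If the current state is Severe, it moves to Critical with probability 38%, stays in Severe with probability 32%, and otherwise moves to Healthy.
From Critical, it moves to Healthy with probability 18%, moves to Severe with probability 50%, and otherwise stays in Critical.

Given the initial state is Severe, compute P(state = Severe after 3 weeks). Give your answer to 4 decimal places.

0.3854

Propagate the distribution vector 3 weeks from Severe.
After 0 weeks: (0.0000, 1.0000, 0.0000)
After 1 week: (0.3000, 0.3200, 0.3800)
After 2 weeks: (0.2484, 0.3884, 0.3632)
After 3 weeks: (0.2514, 0.3854, 0.3632)
P(in Severe after 3 weeks) = 0.3854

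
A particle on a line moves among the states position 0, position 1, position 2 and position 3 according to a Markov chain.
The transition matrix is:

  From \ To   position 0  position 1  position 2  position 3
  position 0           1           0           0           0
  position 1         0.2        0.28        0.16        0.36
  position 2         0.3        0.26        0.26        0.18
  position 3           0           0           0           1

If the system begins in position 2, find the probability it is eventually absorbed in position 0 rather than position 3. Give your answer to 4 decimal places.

0.5456

Let h(s) be the probability of absorption at position 0 starting from transient state s. Then h(position 0) = 1 and h(position 3) = 0. By first-step analysis:
h(position 1) = 0.2·1 + 0.28·h(position 1) + 0.16·h(position 2) + 0.36·0
h(position 2) = 0.3·1 + 0.26·h(position 1) + 0.26·h(position 2) + 0.18·0
Solving: h(position 1) = 0.3990, h(position 2) = 0.5456.
Starting from position 2, the probability is 0.5456.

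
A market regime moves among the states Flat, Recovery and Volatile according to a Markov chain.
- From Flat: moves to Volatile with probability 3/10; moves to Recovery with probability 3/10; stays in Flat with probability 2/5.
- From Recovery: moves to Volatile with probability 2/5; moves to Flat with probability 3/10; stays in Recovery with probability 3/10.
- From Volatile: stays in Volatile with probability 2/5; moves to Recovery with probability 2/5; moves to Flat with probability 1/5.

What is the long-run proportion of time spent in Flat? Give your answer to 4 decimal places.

Let the stationary distribution be π with π = πP and π_1 + π_2 + π_3 = 1.
π_1 = 0.4·π_1 + 0.3·π_2 + 0.2·π_3
π_2 = 0.3·π_1 + 0.3·π_2 + 0.4·π_3
Solving with the normalization constraint gives π = (0.2921, 0.3371, 0.3708).
So the stationary probability of Flat is 0.2921.

0.2921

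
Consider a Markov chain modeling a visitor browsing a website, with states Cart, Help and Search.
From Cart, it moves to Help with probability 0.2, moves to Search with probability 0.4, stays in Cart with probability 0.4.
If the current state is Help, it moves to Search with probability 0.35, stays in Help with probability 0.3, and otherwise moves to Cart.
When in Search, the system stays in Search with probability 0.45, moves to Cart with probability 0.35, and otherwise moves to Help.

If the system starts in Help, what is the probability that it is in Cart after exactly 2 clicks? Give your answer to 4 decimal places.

0.3675

Sum over the intermediate state after 1 click:
P = P(Help→Cart)·P(Cart→Cart) + P(Help→Help)·P(Help→Cart) + P(Help→Search)·P(Search→Cart)
  = 0.35×0.4 + 0.3×0.35 + 0.35×0.35
  = 0.1400 + 0.1050 + 0.1225 = 0.3675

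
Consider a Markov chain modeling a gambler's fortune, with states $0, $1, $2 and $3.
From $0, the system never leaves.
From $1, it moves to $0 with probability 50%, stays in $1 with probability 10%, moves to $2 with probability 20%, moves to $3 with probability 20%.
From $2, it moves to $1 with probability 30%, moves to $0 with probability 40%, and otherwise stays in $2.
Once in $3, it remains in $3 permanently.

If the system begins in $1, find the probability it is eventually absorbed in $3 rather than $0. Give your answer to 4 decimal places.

0.2456

Let h(s) be the probability of absorption at $3 starting from transient state s. Then h($3) = 1 and h($0) = 0. By first-step analysis:
h($1) = 0.5·0 + 0.1·h($1) + 0.2·h($2) + 0.2·1
h($2) = 0.4·0 + 0.3·h($1) + 0.3·h($2)
Solving: h($1) = 0.2456, h($2) = 0.1053.
Starting from $1, the probability is 0.2456.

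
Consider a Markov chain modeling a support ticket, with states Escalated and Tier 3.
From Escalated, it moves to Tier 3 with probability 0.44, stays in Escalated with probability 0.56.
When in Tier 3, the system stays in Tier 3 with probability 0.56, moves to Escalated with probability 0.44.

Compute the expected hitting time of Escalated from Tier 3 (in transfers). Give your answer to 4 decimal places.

2.2727

Let t(s) be the expected number of transfers to first reach Escalated from state s, with t(Escalated) = 0. Conditioning on the first transfer:
t(Tier 3) = 1 + 0.56·t(Tier 3)
Solving: t(Tier 3) = 2.2727.
Expected transfers from Tier 3 to Escalated: 2.2727.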